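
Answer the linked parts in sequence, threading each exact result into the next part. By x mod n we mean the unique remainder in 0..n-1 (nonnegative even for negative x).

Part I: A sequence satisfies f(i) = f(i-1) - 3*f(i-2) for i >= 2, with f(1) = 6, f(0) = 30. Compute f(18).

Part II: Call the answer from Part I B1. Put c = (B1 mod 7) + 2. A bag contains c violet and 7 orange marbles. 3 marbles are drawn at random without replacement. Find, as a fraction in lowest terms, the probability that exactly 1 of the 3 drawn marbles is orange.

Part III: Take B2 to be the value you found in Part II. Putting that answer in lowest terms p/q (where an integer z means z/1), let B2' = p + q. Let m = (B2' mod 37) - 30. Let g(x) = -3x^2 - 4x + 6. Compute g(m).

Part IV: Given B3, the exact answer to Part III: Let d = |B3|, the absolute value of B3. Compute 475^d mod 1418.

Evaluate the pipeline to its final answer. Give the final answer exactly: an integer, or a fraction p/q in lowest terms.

Part I: f(2) = 1*(6) - 3*(30) = -84; iterating: f(2)=-84, f(3)=-102, f(4)=150, f(5)=456, f(6)=6, f(7)=-1362, f(8)=-1380, f(9)=2706, f(10)=6846, f(11)=-1272, f(12)=-21810, f(13)=-17994, f(14)=47436, f(15)=101418, f(16)=-40890, f(17)=-345144, f(18)=-222474; answer -222474
Part II: B1 = -222474; c = 2; total draws C(9,3) = 84; favorable C(7,1)*C(2,2) = 7; P = 1/12; answer 1/12
Part III: B2 = 1/12; threaded value p + q = 13; m = -17; -3*(-17)^2 - 4*(-17)^1 + 6 = (-867) + (68) + (6) = -793; answer -793
Part IV: B3 = -793; d = 793; squarings mod 1418: 475^1=475, 475^2=163, 475^4=1045, 475^8=165, 475^16=283, 475^32=681, 475^64=75, 475^128=1371, 475^256=791, 475^512=343; 475^793 = 475^1 * 475^8 * 475^16 * 475^256 * 475^512 = 879 (mod 1418); answer 879

879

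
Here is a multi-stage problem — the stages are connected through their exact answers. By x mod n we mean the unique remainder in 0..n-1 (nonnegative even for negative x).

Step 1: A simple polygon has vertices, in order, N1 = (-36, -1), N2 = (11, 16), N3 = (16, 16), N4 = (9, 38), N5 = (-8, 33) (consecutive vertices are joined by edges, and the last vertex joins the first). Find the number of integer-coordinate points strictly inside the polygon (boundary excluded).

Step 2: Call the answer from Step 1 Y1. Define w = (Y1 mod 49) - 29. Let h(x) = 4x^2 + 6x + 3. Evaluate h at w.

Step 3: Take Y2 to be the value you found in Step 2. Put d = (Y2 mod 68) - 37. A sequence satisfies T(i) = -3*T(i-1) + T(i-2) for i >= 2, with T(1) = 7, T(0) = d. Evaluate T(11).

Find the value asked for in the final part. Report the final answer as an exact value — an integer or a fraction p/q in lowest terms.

Step 1: cross terms: (-36*16 - 11*-1)=-565, (11*16 - 16*16)=-80, (16*38 - 9*16)=464, (9*33 - -8*38)=601, (-8*-1 - -36*33)=1196; twice the area = |1616| = 1616; area = 808; boundary points = 1 + 5 + 1 + 1 + 2 = 10; strictly interior points = area - boundary/2 + 1 = 804; answer 804
Step 2: Y1 = 804; w = -9; 4*(-9)^2 + 6*(-9)^1 + 3 = (324) + (-54) + (3) = 273; answer 273
Step 3: Y2 = 273; d = -36; T(2) = -3*(7) + 1*(-36) = -57; iterating: T(2)=-57, T(3)=178, T(4)=-591, T(5)=1951, T(6)=-6444, T(7)=21283, T(8)=-70293, T(9)=232162, T(10)=-766779, T(11)=2532499; answer 2532499

2532499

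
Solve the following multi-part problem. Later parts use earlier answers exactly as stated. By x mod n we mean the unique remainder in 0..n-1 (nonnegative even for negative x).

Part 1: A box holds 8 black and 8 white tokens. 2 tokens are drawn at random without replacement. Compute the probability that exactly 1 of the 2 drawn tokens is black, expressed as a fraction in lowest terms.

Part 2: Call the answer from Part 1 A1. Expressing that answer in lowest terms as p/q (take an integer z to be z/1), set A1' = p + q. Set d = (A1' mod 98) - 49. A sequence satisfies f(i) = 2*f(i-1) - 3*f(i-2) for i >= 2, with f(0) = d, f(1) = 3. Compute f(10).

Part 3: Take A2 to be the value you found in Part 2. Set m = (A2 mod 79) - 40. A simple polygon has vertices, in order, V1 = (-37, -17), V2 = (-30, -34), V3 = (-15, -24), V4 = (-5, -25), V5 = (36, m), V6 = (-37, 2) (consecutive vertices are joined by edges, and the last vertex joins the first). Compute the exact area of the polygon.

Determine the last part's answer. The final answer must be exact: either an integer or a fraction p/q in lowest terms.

1108

Part 1: total draws C(16,2) = 120; favorable C(8,1)*C(8,1) = 64; P = 8/15; answer 8/15
Part 2: A1 = 8/15; threaded value p + q = 23; d = -26; f(2) = 2*(3) - 3*(-26) = 84; iterating: f(2)=84, f(3)=159, f(4)=66, f(5)=-345, f(6)=-888, f(7)=-741, f(8)=1182, f(9)=4587, f(10)=5628; answer 5628
Part 3: A2 = 5628; m = -21; cross terms: (-37*-34 - -30*-17)=748, (-30*-24 - -15*-34)=210, (-15*-25 - -5*-24)=255, (-5*-21 - 36*-25)=1005, (36*2 - -37*-21)=-705, (-37*-17 - -37*2)=703; twice the area = |2216| = 2216; area = 1108; answer 1108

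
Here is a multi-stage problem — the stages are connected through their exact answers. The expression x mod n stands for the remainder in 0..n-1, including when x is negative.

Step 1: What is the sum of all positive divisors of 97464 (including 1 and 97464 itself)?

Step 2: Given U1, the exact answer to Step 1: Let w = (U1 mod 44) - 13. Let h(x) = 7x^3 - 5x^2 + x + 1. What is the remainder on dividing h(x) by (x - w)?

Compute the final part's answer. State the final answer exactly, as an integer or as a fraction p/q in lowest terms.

-16236

Step 1: 97464 = 2^3 * 3 * 31 * 131; sigma = (1 + 2 + 4 + 8) * (1 + 3) * (1 + 31) * (1 + 131) = 15 * 4 * 32 * 132 = 253440; answer 253440
Step 2: U1 = 253440; w = -13; remainder = value at the root: 7*(-13)^3 - 5*(-13)^2 + 1*(-13)^1 + 1 = (-15379) + (-845) + (-13) + (1) = -16236; answer -16236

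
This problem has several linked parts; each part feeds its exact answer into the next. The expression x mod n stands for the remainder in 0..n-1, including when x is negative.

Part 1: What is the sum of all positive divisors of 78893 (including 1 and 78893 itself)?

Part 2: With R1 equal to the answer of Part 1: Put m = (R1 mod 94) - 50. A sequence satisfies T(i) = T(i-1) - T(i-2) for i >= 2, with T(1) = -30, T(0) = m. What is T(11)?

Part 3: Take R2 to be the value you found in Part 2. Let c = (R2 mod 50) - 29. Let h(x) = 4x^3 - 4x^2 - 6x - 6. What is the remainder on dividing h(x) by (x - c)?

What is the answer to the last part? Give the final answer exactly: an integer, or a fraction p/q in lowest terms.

-38688

Part 1: 78893 is prime, so its only divisors are 1 and 78893; sigma = 1 + 78893 = 78894; answer 78894
Part 2: R1 = 78894; m = -22; T(2) = 1*(-30) - 1*(-22) = -8; iterating: T(2)=-8, T(3)=22, T(4)=30, T(5)=8, T(6)=-22, T(7)=-30, T(8)=-8, T(9)=22, T(10)=30, T(11)=8; answer 8
Part 3: R2 = 8; c = -21; remainder = value at the root: 4*(-21)^3 - 4*(-21)^2 - 6*(-21)^1 - 6 = (-37044) + (-1764) + (126) + (-6) = -38688; answer -38688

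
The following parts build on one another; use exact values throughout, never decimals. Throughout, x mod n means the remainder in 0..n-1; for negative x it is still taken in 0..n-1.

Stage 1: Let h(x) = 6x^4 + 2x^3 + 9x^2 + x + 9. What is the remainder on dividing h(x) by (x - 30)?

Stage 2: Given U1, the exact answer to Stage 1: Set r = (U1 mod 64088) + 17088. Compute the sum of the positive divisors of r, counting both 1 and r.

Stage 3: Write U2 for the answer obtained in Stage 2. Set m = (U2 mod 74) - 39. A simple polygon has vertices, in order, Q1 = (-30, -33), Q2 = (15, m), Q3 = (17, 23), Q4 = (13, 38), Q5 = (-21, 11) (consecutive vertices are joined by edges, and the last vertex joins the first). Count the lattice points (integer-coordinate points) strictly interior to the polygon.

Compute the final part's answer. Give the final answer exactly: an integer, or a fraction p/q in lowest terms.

Stage 1: remainder = value at the root: 6*(30)^4 + 2*(30)^3 + 9*(30)^2 + 1*(30)^1 + 9 = (4860000) + (54000) + (8100) + (30) + (9) = 4922139; answer 4922139
Stage 2: U1 = 4922139; r = 68539; 68539 is prime, so its only divisors are 1 and 68539; sigma = 1 + 68539 = 68540; answer 68540
Stage 3: U2 = 68540; m = -23; cross terms: (-30*-23 - 15*-33)=1185, (15*23 - 17*-23)=736, (17*38 - 13*23)=347, (13*11 - -21*38)=941, (-21*-33 - -30*11)=1023; twice the area = |4232| = 4232; area = 2116; boundary points = 5 + 2 + 1 + 1 + 1 = 10; strictly interior points = area - boundary/2 + 1 = 2112; answer 2112

2112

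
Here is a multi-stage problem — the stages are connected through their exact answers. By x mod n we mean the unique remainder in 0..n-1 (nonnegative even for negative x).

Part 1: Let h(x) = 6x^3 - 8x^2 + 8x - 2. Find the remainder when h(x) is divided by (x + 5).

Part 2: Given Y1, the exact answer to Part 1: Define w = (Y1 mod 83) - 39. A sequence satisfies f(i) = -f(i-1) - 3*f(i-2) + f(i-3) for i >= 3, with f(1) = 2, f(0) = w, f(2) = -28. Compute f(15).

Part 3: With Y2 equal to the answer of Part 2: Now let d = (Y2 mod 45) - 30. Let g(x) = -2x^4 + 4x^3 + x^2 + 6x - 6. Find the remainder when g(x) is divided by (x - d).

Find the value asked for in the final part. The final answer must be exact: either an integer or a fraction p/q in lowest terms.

-6173

Part 1: remainder = value at the root: 6*(-5)^3 - 8*(-5)^2 + 8*(-5)^1 - 2 = (-750) + (-200) + (-40) + (-2) = -992; answer -992
Part 2: Y1 = -992; w = -35; f(3) = -1*(-28) - 3*(2) + 1*(-35) = -13; iterating: f(3)=-13, f(4)=99, f(5)=-88, f(6)=-222, f(7)=585, f(8)=-7, f(9)=-1970, f(10)=2576, f(11)=3327, f(12)=-13025, f(13)=5620, f(14)=36782, f(15)=-66667; answer -66667
Part 3: Y2 = -66667; d = -7; remainder = value at the root: -2*(-7)^4 + 4*(-7)^3 + 1*(-7)^2 + 6*(-7)^1 - 6 = (-4802) + (-1372) + (49) + (-42) + (-6) = -6173; answer -6173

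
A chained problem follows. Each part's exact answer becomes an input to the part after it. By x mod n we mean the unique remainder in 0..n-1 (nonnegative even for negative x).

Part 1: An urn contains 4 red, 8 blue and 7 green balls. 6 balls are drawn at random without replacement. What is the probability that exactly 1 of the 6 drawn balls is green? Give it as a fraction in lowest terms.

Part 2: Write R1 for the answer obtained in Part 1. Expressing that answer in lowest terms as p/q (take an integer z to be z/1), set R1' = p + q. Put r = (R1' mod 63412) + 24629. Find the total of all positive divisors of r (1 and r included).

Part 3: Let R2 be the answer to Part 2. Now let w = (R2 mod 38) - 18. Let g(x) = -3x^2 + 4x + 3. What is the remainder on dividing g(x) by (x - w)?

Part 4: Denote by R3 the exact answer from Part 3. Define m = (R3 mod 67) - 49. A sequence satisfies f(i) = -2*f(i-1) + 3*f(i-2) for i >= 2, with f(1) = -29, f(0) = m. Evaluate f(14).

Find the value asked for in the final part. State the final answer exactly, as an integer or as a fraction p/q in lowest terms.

32285032

Part 1: total draws C(19,6) = 27132; favorable C(7,1)*C(12,5) = 5544; P = 66/323; answer 66/323
Part 2: R1 = 66/323; threaded value p + q = 389; r = 25018; 25018 = 2 * 7 * 1787; sigma = (1 + 2) * (1 + 7) * (1 + 1787) = 3 * 8 * 1788 = 42912; answer 42912
Part 3: R2 = 42912; w = -8; remainder = value at the root: -3*(-8)^2 + 4*(-8)^1 + 3 = (-192) + (-32) + (3) = -221; answer -221
Part 4: R3 = -221; m = -2; f(2) = -2*(-29) + 3*(-2) = 52; iterating: f(2)=52, f(3)=-191, f(4)=538, f(5)=-1649, f(6)=4912, f(7)=-14771, f(8)=44278, f(9)=-132869, f(10)=398572, f(11)=-1195751, f(12)=3587218, f(13)=-10761689, f(14)=32285032; answer 32285032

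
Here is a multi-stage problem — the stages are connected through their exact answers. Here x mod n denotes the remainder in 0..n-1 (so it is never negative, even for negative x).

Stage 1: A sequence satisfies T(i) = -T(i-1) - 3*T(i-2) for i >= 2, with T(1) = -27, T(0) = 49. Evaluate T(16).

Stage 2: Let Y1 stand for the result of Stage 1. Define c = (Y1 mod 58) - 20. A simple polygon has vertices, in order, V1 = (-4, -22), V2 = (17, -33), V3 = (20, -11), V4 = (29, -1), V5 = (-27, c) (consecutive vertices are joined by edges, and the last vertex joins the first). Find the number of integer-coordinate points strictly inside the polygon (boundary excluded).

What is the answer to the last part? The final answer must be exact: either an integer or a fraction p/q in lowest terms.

Stage 1: T(2) = -1*(-27) - 3*(49) = -120; iterating: T(2)=-120, T(3)=201, T(4)=159, T(5)=-762, T(6)=285, T(7)=2001, T(8)=-2856, T(9)=-3147, T(10)=11715, T(11)=-2274, T(12)=-32871, T(13)=39693, T(14)=58920, T(15)=-177999, T(16)=1239; answer 1239
Stage 2: Y1 = 1239; c = 1; cross terms: (-4*-33 - 17*-22)=506, (17*-11 - 20*-33)=473, (20*-1 - 29*-11)=299, (29*1 - -27*-1)=2, (-27*-22 - -4*1)=598; twice the area = |1878| = 1878; area = 939; boundary points = 1 + 1 + 1 + 2 + 23 = 28; strictly interior points = area - boundary/2 + 1 = 926; answer 926

926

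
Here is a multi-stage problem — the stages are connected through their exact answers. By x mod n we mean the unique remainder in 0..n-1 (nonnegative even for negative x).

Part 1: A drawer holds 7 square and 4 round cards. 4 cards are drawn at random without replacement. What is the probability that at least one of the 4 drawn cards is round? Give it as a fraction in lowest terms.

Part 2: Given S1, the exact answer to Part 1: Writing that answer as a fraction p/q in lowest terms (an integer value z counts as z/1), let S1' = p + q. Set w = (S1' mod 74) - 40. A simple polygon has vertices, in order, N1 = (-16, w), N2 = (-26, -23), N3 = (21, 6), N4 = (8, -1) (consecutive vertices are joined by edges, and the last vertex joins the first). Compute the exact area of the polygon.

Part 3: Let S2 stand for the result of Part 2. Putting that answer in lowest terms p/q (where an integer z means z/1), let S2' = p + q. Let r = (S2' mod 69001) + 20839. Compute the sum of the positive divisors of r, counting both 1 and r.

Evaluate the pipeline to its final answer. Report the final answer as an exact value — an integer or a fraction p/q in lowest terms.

37338

Part 1: total draws C(11,4) = 330; complement C(7,4) = 35; favorable 330 - 35 = 295; P = 59/66; answer 59/66
Part 2: S1 = 59/66; threaded value p + q = 125; w = 11; cross terms: (-16*-23 - -26*11)=654, (-26*6 - 21*-23)=327, (21*-1 - 8*6)=-69, (8*11 - -16*-1)=72; twice the area = |984| = 984; area = 492; answer 492
Part 3: S2 = 492; threaded value p + q = 493; r = 21332; 21332 = 2^2 * 5333; sigma = (1 + 2 + 4) * (1 + 5333) = 7 * 5334 = 37338; answer 37338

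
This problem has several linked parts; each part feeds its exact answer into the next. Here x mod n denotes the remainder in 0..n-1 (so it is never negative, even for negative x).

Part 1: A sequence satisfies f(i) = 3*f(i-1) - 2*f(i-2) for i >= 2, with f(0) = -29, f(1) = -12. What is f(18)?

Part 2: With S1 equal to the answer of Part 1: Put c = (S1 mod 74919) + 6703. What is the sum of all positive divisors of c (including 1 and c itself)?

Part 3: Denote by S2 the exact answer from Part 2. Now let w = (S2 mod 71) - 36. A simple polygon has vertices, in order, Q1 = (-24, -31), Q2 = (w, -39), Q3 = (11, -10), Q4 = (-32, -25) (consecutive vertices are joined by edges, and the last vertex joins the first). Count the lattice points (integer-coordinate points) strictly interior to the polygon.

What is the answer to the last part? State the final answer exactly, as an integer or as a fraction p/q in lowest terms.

Part 1: f(2) = 3*(-12) - 2*(-29) = 22; iterating: f(2)=22, f(3)=90, f(4)=226, f(5)=498, f(6)=1042, f(7)=2130, f(8)=4306, f(9)=8658, f(10)=17362, f(11)=34770, f(12)=69586, f(13)=139218, f(14)=278482, f(15)=557010, f(16)=1114066, f(17)=2228178, f(18)=4456402; answer 4456402
Part 2: S1 = 4456402; c = 42884; 42884 = 2^2 * 71 * 151; sigma = (1 + 2 + 4) * (1 + 71) * (1 + 151) = 7 * 72 * 152 = 76608; answer 76608
Part 3: S2 = 76608; w = 34; cross terms: (-24*-39 - 34*-31)=1990, (34*-10 - 11*-39)=89, (11*-25 - -32*-10)=-595, (-32*-31 - -24*-25)=392; twice the area = |1876| = 1876; area = 938; boundary points = 2 + 1 + 1 + 2 = 6; strictly interior points = area - boundary/2 + 1 = 936; answer 936

936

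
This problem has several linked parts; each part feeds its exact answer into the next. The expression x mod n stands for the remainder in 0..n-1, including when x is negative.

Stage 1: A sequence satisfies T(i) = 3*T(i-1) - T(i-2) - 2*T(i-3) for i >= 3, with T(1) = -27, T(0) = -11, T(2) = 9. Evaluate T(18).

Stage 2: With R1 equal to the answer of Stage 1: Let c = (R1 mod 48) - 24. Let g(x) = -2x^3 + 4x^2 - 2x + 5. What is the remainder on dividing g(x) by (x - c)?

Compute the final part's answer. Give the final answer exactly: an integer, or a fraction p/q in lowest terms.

13001

Stage 1: T(3) = 3*(9) - 1*(-27) - 2*(-11) = 76; iterating: T(3)=76, T(4)=273, T(5)=725, T(6)=1750, T(7)=3979, T(8)=8737, T(9)=18732, T(10)=39501, T(11)=82297, T(12)=169926, T(13)=348479, T(14)=710917, T(15)=1444420, T(16)=2925385, T(17)=5909901, T(18)=11915478; answer 11915478
Stage 2: R1 = 11915478; c = -18; remainder = value at the root: -2*(-18)^3 + 4*(-18)^2 - 2*(-18)^1 + 5 = (11664) + (1296) + (36) + (5) = 13001; answer 13001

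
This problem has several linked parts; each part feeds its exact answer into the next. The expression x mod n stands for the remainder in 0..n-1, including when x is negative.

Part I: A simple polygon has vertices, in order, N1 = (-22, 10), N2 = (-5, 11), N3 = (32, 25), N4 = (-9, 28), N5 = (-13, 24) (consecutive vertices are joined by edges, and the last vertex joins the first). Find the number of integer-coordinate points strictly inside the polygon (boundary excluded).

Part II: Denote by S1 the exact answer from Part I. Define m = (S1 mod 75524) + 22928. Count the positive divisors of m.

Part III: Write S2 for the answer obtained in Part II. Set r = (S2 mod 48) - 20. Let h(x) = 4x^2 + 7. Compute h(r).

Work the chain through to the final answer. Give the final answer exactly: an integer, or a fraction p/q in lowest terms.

Part I: cross terms: (-22*11 - -5*10)=-192, (-5*25 - 32*11)=-477, (32*28 - -9*25)=1121, (-9*24 - -13*28)=148, (-13*10 - -22*24)=398; twice the area = |998| = 998; area = 499; boundary points = 1 + 1 + 1 + 4 + 1 = 8; strictly interior points = area - boundary/2 + 1 = 496; answer 496
Part II: S1 = 496; m = 23424; 23424 = 2^7 * 3 * 61; number of divisors = (7+1) * (1+1) * (1+1) = 32; answer 32
Part III: S2 = 32; r = 12; 4*(12)^2 + 7 = (576) + (7) = 583; answer 583

583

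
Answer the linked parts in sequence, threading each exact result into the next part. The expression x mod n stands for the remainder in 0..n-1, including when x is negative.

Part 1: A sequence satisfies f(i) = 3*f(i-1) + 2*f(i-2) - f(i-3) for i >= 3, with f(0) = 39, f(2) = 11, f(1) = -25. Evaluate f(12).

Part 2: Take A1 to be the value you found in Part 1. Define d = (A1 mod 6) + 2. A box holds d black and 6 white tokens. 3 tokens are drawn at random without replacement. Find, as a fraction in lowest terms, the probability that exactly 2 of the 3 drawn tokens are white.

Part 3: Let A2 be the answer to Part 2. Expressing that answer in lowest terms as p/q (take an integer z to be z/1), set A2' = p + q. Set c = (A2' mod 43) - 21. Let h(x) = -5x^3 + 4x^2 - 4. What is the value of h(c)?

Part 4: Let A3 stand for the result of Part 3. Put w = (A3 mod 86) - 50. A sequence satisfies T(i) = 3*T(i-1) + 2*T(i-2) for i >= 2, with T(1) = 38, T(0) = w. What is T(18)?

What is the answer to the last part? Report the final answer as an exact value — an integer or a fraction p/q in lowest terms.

Part 1: f(3) = 3*(11) + 2*(-25) - 1*(39) = -56; iterating: f(3)=-56, f(4)=-121, f(5)=-486, f(6)=-1644, f(7)=-5783, f(8)=-20151, f(9)=-70375, f(10)=-245644, f(11)=-857531, f(12)=-2993506; answer -2993506
Part 2: A1 = -2993506; d = 4; total draws C(10,3) = 120; favorable C(6,2)*C(4,1) = 60; P = 1/2; answer 1/2
Part 3: A2 = 1/2; threaded value p + q = 3; c = -18; -5*(-18)^3 + 4*(-18)^2 - 4 = (29160) + (1296) + (-4) = 30452; answer 30452
Part 4: A3 = 30452; w = -42; T(2) = 3*(38) + 2*(-42) = 30; iterating: T(2)=30, T(3)=166, T(4)=558, T(5)=2006, T(6)=7134, T(7)=25414, T(8)=90510, T(9)=322358, T(10)=1148094, T(11)=4088998, T(12)=14563182, T(13)=51867542, T(14)=184728990, T(15)=657922054, T(16)=2343224142, T(17)=8345516534, T(18)=29722997886; answer 29722997886

29722997886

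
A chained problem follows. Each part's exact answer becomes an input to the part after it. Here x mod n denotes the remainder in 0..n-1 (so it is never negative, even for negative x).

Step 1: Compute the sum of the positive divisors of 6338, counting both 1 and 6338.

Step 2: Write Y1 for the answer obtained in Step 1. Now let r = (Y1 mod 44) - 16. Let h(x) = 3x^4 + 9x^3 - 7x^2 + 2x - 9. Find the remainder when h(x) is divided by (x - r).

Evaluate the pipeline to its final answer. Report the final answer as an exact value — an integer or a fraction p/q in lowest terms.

Step 1: 6338 = 2 * 3169; sigma = (1 + 2) * (1 + 3169) = 3 * 3170 = 9510; answer 9510
Step 2: Y1 = 9510; r = -10; remainder = value at the root: 3*(-10)^4 + 9*(-10)^3 - 7*(-10)^2 + 2*(-10)^1 - 9 = (30000) + (-9000) + (-700) + (-20) + (-9) = 20271; answer 20271

20271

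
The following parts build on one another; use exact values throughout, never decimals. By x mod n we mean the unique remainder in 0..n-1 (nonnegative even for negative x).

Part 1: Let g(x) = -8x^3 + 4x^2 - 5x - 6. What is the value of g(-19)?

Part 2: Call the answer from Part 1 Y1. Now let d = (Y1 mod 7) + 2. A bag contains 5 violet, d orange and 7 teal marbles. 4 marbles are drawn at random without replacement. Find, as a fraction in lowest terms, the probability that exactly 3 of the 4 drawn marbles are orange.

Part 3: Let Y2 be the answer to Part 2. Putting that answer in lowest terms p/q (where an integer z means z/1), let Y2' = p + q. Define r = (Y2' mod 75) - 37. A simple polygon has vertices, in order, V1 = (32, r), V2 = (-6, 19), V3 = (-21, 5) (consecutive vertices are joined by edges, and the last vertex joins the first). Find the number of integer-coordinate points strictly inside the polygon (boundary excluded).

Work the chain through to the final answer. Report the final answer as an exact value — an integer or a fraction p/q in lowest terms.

Part 1: -8*(-19)^3 + 4*(-19)^2 - 5*(-19)^1 - 6 = (54872) + (1444) + (95) + (-6) = 56405; answer 56405
Part 2: Y1 = 56405; d = 8; total draws C(20,4) = 4845; favorable C(8,3)*C(12,1) = 672; P = 224/1615; answer 224/1615
Part 3: Y2 = 224/1615; threaded value p + q = 1839; r = 2; cross terms: (32*19 - -6*2)=620, (-6*5 - -21*19)=369, (-21*2 - 32*5)=-202; twice the area = |787| = 787; area = 787/2; boundary points = 1 + 1 + 1 = 3; strictly interior points = area - boundary/2 + 1 = 393; answer 393

393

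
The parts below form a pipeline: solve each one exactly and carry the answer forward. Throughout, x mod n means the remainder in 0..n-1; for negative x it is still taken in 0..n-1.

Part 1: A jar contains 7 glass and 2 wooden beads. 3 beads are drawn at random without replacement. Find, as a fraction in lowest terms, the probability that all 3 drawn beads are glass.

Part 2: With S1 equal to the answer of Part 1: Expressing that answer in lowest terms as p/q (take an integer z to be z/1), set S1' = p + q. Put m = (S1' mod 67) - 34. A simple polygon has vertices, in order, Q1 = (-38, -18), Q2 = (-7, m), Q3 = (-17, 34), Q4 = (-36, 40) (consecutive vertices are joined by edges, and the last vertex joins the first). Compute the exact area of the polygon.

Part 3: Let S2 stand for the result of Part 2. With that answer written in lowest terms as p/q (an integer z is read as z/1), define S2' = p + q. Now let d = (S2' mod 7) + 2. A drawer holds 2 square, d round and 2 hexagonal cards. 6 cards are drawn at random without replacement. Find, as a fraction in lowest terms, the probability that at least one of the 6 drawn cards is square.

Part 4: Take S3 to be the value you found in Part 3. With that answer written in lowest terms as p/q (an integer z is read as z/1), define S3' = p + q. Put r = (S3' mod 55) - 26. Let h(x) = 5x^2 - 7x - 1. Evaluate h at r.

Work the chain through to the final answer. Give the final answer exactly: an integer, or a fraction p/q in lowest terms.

Part 1: total draws C(9,3) = 84; favorable C(7,3) = 35; P = 5/12; answer 5/12
Part 2: S1 = 5/12; threaded value p + q = 17; m = -17; cross terms: (-38*-17 - -7*-18)=520, (-7*34 - -17*-17)=-527, (-17*40 - -36*34)=544, (-36*-18 - -38*40)=2168; twice the area = |2705| = 2705; area = 2705/2; answer 2705/2
Part 3: S2 = 2705/2; threaded value p + q = 2707; d = 7; total draws C(11,6) = 462; complement C(9,6) = 84; favorable 462 - 84 = 378; P = 9/11; answer 9/11
Part 4: S3 = 9/11; threaded value p + q = 20; r = -6; 5*(-6)^2 - 7*(-6)^1 - 1 = (180) + (42) + (-1) = 221; answer 221

221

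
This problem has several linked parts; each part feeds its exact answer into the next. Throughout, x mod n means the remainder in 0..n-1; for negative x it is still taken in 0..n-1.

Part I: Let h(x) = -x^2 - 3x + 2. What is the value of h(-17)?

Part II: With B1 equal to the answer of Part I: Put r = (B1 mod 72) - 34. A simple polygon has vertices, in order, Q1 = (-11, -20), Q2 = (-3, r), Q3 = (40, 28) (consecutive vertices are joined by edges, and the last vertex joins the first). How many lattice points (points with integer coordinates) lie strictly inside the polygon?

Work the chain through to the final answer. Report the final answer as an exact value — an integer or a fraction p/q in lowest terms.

Part I: -1*(-17)^2 - 3*(-17)^1 + 2 = (-289) + (51) + (2) = -236; answer -236
Part II: B1 = -236; r = 18; cross terms: (-11*18 - -3*-20)=-258, (-3*28 - 40*18)=-804, (40*-20 - -11*28)=-492; twice the area = |-1554| = 1554; area = 777; boundary points = 2 + 1 + 3 = 6; strictly interior points = area - boundary/2 + 1 = 775; answer 775

775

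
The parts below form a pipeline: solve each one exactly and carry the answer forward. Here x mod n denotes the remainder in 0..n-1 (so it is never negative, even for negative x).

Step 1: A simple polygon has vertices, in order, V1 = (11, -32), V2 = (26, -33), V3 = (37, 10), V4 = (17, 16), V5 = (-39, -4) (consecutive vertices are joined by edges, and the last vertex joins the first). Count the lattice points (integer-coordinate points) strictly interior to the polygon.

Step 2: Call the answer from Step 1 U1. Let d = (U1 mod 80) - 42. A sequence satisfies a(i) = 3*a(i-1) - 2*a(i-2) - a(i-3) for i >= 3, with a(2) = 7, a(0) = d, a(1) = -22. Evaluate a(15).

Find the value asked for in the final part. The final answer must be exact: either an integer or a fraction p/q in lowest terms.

Step 1: cross terms: (11*-33 - 26*-32)=469, (26*10 - 37*-33)=1481, (37*16 - 17*10)=422, (17*-4 - -39*16)=556, (-39*-32 - 11*-4)=1292; twice the area = |4220| = 4220; area = 2110; boundary points = 1 + 1 + 2 + 4 + 2 = 10; strictly interior points = area - boundary/2 + 1 = 2106; answer 2106
Step 2: U1 = 2106; d = -16; a(3) = 3*(7) - 2*(-22) - 1*(-16) = 81; iterating: a(3)=81, a(4)=251, a(5)=584, a(6)=1169, a(7)=2088, a(8)=3342, a(9)=4681, a(10)=5271, a(11)=3109, a(12)=-5896, a(13)=-29177, a(14)=-78848, a(15)=-172294; answer -172294

-172294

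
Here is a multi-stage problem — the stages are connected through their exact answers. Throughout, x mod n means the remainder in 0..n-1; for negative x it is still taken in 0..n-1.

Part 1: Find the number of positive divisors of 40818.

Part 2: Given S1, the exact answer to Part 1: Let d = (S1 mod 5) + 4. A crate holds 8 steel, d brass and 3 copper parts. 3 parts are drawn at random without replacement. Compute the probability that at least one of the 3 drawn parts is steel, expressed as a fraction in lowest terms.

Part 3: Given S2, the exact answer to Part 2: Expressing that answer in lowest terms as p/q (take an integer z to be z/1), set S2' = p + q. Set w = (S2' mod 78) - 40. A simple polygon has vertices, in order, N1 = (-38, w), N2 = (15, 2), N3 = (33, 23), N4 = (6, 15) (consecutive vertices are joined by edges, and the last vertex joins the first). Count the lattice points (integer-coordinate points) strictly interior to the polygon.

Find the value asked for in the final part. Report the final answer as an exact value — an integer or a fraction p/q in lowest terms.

458

Part 1: 40818 = 2 * 3 * 6803; number of divisors = (1+1) * (1+1) * (1+1) = 8; answer 8
Part 2: S1 = 8; d = 7; total draws C(18,3) = 816; complement C(10,3) = 120; favorable 816 - 120 = 696; P = 29/34; answer 29/34
Part 3: S2 = 29/34; threaded value p + q = 63; w = 23; cross terms: (-38*2 - 15*23)=-421, (15*23 - 33*2)=279, (33*15 - 6*23)=357, (6*23 - -38*15)=708; twice the area = |923| = 923; area = 923/2; boundary points = 1 + 3 + 1 + 4 = 9; strictly interior points = area - boundary/2 + 1 = 458; answer 458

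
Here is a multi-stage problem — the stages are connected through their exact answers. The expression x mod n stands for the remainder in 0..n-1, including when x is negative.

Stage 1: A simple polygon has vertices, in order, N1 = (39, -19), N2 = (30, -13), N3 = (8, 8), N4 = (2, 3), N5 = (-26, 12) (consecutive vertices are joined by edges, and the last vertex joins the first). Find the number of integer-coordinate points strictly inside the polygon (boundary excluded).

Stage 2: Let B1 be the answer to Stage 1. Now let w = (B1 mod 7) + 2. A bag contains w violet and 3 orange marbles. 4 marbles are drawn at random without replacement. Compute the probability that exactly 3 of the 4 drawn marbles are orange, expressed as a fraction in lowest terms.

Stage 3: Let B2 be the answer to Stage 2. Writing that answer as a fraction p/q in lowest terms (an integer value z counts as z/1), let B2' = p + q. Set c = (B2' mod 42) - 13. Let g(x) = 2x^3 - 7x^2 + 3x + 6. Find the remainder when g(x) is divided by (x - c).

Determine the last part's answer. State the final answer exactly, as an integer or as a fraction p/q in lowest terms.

Stage 1: cross terms: (39*-13 - 30*-19)=63, (30*8 - 8*-13)=344, (8*3 - 2*8)=8, (2*12 - -26*3)=102, (-26*-19 - 39*12)=26; twice the area = |543| = 543; area = 543/2; boundary points = 3 + 1 + 1 + 1 + 1 = 7; strictly interior points = area - boundary/2 + 1 = 269; answer 269
Stage 2: B1 = 269; w = 5; total draws C(8,4) = 70; favorable C(3,3)*C(5,1) = 5; P = 1/14; answer 1/14
Stage 3: B2 = 1/14; threaded value p + q = 15; c = 2; remainder = value at the root: 2*(2)^3 - 7*(2)^2 + 3*(2)^1 + 6 = (16) + (-28) + (6) + (6) = 0; answer 0

0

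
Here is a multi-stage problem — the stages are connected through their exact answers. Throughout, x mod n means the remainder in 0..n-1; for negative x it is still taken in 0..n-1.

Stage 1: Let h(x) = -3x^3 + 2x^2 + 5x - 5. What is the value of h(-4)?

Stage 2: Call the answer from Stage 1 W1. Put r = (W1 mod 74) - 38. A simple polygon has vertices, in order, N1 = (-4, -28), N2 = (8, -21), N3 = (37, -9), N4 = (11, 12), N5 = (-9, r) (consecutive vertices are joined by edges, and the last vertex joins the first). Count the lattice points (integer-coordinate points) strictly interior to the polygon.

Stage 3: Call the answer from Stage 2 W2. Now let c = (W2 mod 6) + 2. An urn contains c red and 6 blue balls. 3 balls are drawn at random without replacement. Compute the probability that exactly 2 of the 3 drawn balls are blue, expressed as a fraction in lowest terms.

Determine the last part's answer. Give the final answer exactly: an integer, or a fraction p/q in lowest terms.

9/22

Stage 1: -3*(-4)^3 + 2*(-4)^2 + 5*(-4)^1 - 5 = (192) + (32) + (-20) + (-5) = 199; answer 199
Stage 2: W1 = 199; r = 13; cross terms: (-4*-21 - 8*-28)=308, (8*-9 - 37*-21)=705, (37*12 - 11*-9)=543, (11*13 - -9*12)=251, (-9*-28 - -4*13)=304; twice the area = |2111| = 2111; area = 2111/2; boundary points = 1 + 1 + 1 + 1 + 1 = 5; strictly interior points = area - boundary/2 + 1 = 1054; answer 1054
Stage 3: W2 = 1054; c = 6; total draws C(12,3) = 220; favorable C(6,2)*C(6,1) = 90; P = 9/22; answer 9/22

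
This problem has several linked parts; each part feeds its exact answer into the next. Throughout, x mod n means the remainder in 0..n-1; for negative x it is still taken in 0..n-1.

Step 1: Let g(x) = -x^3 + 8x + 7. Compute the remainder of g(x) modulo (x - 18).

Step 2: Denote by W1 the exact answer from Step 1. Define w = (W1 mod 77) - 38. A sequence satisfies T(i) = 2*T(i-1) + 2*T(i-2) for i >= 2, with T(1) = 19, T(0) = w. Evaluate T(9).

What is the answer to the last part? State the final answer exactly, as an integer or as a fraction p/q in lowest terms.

8880

Step 1: remainder = value at the root: -1*(18)^3 + 8*(18)^1 + 7 = (-5832) + (144) + (7) = -5681; answer -5681
Step 2: W1 = -5681; w = -21; T(2) = 2*(19) + 2*(-21) = -4; iterating: T(2)=-4, T(3)=30, T(4)=52, T(5)=164, T(6)=432, T(7)=1192, T(8)=3248, T(9)=8880; answer 8880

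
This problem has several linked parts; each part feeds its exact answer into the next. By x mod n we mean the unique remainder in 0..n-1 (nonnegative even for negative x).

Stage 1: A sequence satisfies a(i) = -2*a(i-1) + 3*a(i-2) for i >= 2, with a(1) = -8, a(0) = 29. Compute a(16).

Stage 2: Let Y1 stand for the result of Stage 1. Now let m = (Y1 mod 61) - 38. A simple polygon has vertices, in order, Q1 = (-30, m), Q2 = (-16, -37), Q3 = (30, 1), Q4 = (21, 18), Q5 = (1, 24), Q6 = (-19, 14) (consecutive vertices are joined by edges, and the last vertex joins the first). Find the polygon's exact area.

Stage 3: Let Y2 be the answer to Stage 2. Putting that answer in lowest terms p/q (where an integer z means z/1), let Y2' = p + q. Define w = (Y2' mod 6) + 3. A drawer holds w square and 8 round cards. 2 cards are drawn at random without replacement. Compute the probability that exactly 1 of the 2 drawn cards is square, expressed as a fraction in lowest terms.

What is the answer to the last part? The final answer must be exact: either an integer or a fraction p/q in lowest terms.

24/55

Stage 1: a(2) = -2*(-8) + 3*(29) = 103; iterating: a(2)=103, a(3)=-230, a(4)=769, a(5)=-2228, a(6)=6763, a(7)=-20210, a(8)=60709, a(9)=-182048, a(10)=546223, a(11)=-1638590, a(12)=4915849, a(13)=-14747468, a(14)=44242483, a(15)=-132727370, a(16)=398182189; answer 398182189
Stage 2: Y1 = 398182189; m = 15; cross terms: (-30*-37 - -16*15)=1350, (-16*1 - 30*-37)=1094, (30*18 - 21*1)=519, (21*24 - 1*18)=486, (1*14 - -19*24)=470, (-19*15 - -30*14)=135; twice the area = |4054| = 4054; area = 2027; answer 2027
Stage 3: Y2 = 2027; threaded value p + q = 2028; w = 3; total draws C(11,2) = 55; favorable C(3,1)*C(8,1) = 24; P = 24/55; answer 24/55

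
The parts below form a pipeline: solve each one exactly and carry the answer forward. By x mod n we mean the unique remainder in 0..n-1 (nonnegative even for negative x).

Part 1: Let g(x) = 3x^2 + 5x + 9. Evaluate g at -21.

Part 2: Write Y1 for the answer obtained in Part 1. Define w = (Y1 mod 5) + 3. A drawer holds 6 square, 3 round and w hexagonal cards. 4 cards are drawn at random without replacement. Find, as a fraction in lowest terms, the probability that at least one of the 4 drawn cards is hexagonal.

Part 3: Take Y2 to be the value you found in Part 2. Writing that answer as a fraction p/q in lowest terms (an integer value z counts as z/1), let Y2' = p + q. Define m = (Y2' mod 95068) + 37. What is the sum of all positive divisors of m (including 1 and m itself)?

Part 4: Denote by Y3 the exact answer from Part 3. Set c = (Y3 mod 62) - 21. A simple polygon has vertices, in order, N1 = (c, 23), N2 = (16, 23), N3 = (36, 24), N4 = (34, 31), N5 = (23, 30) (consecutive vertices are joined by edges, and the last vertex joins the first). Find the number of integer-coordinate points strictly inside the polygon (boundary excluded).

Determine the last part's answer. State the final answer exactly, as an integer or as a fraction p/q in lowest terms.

Part 1: 3*(-21)^2 + 5*(-21)^1 + 9 = (1323) + (-105) + (9) = 1227; answer 1227
Part 2: Y1 = 1227; w = 5; total draws C(14,4) = 1001; complement C(9,4) = 126; favorable 1001 - 126 = 875; P = 125/143; answer 125/143
Part 3: Y2 = 125/143; threaded value p + q = 268; m = 305; 305 = 5 * 61; sigma = (1 + 5) * (1 + 61) = 6 * 62 = 372; answer 372
Part 4: Y3 = 372; c = -21; cross terms: (-21*23 - 16*23)=-851, (16*24 - 36*23)=-444, (36*31 - 34*24)=300, (34*30 - 23*31)=307, (23*23 - -21*30)=1159; twice the area = |471| = 471; area = 471/2; boundary points = 37 + 1 + 1 + 1 + 1 = 41; strictly interior points = area - boundary/2 + 1 = 216; answer 216

216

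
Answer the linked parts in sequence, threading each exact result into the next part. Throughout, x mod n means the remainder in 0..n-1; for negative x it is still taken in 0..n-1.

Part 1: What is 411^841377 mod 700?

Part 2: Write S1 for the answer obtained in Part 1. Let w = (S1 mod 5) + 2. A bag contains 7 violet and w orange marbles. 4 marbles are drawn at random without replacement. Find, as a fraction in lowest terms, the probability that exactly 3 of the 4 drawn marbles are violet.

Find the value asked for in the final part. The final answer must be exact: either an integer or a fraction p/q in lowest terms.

Part 1: squarings mod 700: 411^1=411, 411^2=221, 411^4=541, 411^8=81, 411^16=261, 411^32=221, 411^64=541, 411^128=81, 411^256=261, 411^512=221, 411^1024=541, 411^2048=81, 411^4096=261, 411^8192=221, 411^16384=541, 411^32768=81, 411^65536=261, 411^131072=221, 411^262144=541, 411^524288=81; 411^841377 = 411^1 * 411^32 * 411^128 * 411^512 * 411^1024 * 411^4096 * 411^16384 * 411^32768 * 411^262144 * 411^524288 = 671 (mod 700); answer 671
Part 2: S1 = 671; w = 3; total draws C(10,4) = 210; favorable C(7,3)*C(3,1) = 105; P = 1/2; answer 1/2

1/2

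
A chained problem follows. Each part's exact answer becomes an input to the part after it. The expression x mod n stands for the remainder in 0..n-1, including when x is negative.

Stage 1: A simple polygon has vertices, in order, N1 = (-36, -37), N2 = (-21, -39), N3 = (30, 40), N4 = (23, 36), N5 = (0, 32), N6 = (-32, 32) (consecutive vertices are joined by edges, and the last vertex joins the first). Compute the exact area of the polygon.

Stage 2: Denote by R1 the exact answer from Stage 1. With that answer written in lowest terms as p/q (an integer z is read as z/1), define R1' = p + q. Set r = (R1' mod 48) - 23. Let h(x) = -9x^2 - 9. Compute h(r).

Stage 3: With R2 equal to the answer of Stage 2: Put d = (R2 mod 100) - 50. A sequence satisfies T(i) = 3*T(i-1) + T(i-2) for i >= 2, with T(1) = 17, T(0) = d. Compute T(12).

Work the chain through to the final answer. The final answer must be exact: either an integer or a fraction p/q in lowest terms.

Stage 1: cross terms: (-36*-39 - -21*-37)=627, (-21*40 - 30*-39)=330, (30*36 - 23*40)=160, (23*32 - 0*36)=736, (0*32 - -32*32)=1024, (-32*-37 - -36*32)=2336; twice the area = |5213| = 5213; area = 5213/2; answer 5213/2
Stage 2: R1 = 5213/2; threaded value p + q = 5215; r = 8; -9*(8)^2 - 9 = (-576) + (-9) = -585; answer -585
Stage 3: R2 = -585; d = -35; T(2) = 3*(17) + 1*(-35) = 16; iterating: T(2)=16, T(3)=65, T(4)=211, T(5)=698, T(6)=2305, T(7)=7613, T(8)=25144, T(9)=83045, T(10)=274279, T(11)=905882, T(12)=2991925; answer 2991925

2991925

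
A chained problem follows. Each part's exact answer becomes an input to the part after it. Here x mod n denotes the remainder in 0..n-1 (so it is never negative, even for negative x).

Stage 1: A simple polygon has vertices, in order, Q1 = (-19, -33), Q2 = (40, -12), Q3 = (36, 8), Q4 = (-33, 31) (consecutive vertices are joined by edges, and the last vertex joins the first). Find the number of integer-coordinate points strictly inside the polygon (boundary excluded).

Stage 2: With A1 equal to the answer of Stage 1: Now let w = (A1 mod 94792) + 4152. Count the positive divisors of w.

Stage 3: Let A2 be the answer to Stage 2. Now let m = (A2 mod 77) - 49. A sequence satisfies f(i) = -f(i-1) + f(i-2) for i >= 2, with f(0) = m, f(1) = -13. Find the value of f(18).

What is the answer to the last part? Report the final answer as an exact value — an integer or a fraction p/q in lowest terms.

-38273

Stage 1: cross terms: (-19*-12 - 40*-33)=1548, (40*8 - 36*-12)=752, (36*31 - -33*8)=1380, (-33*-33 - -19*31)=1678; twice the area = |5358| = 5358; area = 2679; boundary points = 1 + 4 + 23 + 2 = 30; strictly interior points = area - boundary/2 + 1 = 2665; answer 2665
Stage 2: A1 = 2665; w = 6817; 6817 = 17 * 401; number of divisors = (1+1) * (1+1) = 4; answer 4
Stage 3: A2 = 4; m = -45; f(2) = -1*(-13) + 1*(-45) = -32; iterating: f(2)=-32, f(3)=19, f(4)=-51, f(5)=70, f(6)=-121, f(7)=191, f(8)=-312, f(9)=503, f(10)=-815, f(11)=1318, f(12)=-2133, f(13)=3451, f(14)=-5584, f(15)=9035, f(16)=-14619, f(17)=23654, f(18)=-38273; answer -38273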